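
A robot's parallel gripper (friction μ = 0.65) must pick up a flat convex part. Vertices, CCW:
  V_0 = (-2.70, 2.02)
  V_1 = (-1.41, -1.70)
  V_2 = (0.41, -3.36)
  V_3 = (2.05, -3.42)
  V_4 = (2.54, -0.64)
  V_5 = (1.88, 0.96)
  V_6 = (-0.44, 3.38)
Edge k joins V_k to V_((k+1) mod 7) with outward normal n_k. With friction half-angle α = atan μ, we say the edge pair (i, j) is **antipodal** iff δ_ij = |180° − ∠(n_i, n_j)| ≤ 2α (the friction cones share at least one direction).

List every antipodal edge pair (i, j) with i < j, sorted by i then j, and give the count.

count = 10; pairs: (0,3), (0,4), (0,5), (1,3), (1,4), (1,5), (2,4), (2,5), (2,6), (3,6)

α = atan 0.65 = 33.02°;  2α = 66.05°
n_0 = (-0.9448, -0.3276)
n_1 = (-0.6739, -0.7388)
n_2 = (-0.0366, -0.9993)
n_3 = (+0.9848, -0.1736)
n_4 = (+0.9244, +0.3813)
n_5 = (+0.7219, +0.6920)
n_6 = (-0.5156, +0.8568)
  (0,1): δ = 151.49°  ·
  (0,2): δ = 111.22°  ·
  (0,3): δ = 29.12°  ✓
  (0,4): δ = 3.29°  ✓
  (0,5): δ = 24.67°  ✓
  (0,6): δ = 101.91°  ·
  (1,2): δ = 139.73°  ·
  (1,3): δ = 57.63°  ✓
  (1,4): δ = 25.22°  ✓
  (1,5): δ = 3.84°  ✓
  (1,6): δ = 73.41°  ·
  (2,3): δ = 97.90°  ·
  (2,4): δ = 65.49°  ✓
  (2,5): δ = 44.11°  ✓
  (2,6): δ = 33.13°  ✓
  (3,4): δ = 147.59°  ·
  (3,5): δ = 126.21°  ·
  (3,6): δ = 48.97°  ✓
  (4,5): δ = 158.62°  ·
  (4,6): δ = 81.38°  ·
  (5,6): δ = 102.75°  ·
antipodal pairs: 10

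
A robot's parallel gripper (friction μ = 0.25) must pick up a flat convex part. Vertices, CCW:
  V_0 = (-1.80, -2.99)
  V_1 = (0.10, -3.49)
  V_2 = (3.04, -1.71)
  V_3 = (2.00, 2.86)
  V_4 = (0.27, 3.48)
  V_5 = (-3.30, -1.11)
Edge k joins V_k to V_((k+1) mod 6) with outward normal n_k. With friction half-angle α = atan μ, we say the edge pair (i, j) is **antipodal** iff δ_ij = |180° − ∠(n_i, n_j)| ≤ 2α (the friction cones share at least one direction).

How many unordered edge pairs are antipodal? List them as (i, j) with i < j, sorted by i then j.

count = 3; pairs: (0,3), (1,4), (2,5)

α = atan 0.25 = 14.04°;  2α = 28.07°
n_0 = (-0.2545, -0.9671)
n_1 = (+0.5179, -0.8554)
n_2 = (+0.9751, +0.2219)
n_3 = (+0.3374, +0.9414)
n_4 = (-0.7894, +0.6139)
n_5 = (-0.7817, -0.6237)
  (0,1): δ = 134.06°  ·
  (0,2): δ = 62.44°  ·
  (0,3): δ = 4.97°  ✓
  (0,4): δ = 66.87°  ·
  (0,5): δ = 143.33°  ·
  (1,2): δ = 108.37°  ·
  (1,3): δ = 50.91°  ·
  (1,4): δ = 20.93°  ✓
  (1,5): δ = 97.39°  ·
  (2,3): δ = 122.54°  ·
  (2,4): δ = 50.70°  ·
  (2,5): δ = 25.76°  ✓
  (3,4): δ = 108.16°  ·
  (3,5): δ = 31.70°  ·
  (4,5): δ = 103.54°  ·
antipodal pairs: 3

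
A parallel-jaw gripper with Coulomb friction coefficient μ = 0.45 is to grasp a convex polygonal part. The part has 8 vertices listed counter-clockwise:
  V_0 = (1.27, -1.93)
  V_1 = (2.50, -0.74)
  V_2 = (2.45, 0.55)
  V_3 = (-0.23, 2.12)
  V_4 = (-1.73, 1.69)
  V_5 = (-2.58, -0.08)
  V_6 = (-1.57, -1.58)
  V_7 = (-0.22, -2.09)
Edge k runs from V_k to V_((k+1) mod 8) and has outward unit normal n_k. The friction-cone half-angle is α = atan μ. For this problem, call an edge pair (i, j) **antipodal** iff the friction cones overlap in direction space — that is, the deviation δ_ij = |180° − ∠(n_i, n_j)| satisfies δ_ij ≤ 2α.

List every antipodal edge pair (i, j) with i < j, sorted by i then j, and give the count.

α = atan 0.45 = 24.23°;  2α = 48.46°
n_0 = (+0.6953, -0.7187)
n_1 = (+0.9992, +0.0387)
n_2 = (+0.5055, +0.8628)
n_3 = (-0.2756, +0.9613)
n_4 = (-0.9014, +0.4329)
n_5 = (-0.8295, -0.5585)
n_6 = (-0.3534, -0.9355)
n_7 = (+0.1068, -0.9943)
  (0,1): δ = 131.83°  ·
  (0,2): δ = 74.42°  ·
  (0,3): δ = 28.06°  ✓
  (0,4): δ = 20.30°  ✓
  (0,5): δ = 79.90°  ·
  (0,6): δ = 115.25°  ·
  (0,7): δ = 142.08°  ·
  (1,2): δ = 122.58°  ·
  (1,3): δ = 76.22°  ·
  (1,4): δ = 27.87°  ✓
  (1,5): δ = 31.73°  ✓
  (1,6): δ = 67.08°  ·
  (1,7): δ = 93.91°  ·
  (2,3): δ = 133.64°  ·
  (2,4): δ = 85.29°  ·
  (2,5): δ = 25.68°  ✓
  (2,6): δ = 9.67°  ✓
  (2,7): δ = 36.49°  ✓
  (3,4): δ = 131.65°  ·
  (3,5): δ = 72.04°  ·
  (3,6): δ = 36.69°  ✓
  (3,7): δ = 9.87°  ✓
  (4,5): δ = 120.39°  ·
  (4,6): δ = 85.04°  ·
  (4,7): δ = 58.22°  ·
  (5,6): δ = 144.65°  ·
  (5,7): δ = 117.82°  ·
  (6,7): δ = 153.18°  ·
antipodal pairs: 9

count = 9; pairs: (0,3), (0,4), (1,4), (1,5), (2,5), (2,6), (2,7), (3,6), (3,7)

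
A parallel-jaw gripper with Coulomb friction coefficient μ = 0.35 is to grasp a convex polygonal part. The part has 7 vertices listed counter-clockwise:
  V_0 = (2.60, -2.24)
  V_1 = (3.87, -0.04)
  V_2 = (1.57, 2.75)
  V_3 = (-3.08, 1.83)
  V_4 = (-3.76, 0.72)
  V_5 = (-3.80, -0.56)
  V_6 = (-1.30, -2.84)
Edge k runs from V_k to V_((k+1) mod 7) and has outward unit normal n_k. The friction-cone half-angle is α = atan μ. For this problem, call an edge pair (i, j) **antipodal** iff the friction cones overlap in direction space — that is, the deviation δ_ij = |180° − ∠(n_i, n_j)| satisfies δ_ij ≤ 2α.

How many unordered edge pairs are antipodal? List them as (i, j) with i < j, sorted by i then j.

count = 4; pairs: (0,3), (0,4), (1,5), (2,6)

α = atan 0.35 = 19.29°;  2α = 38.58°
n_0 = (+0.8661, -0.4999)
n_1 = (+0.7716, +0.6361)
n_2 = (-0.1941, +0.9810)
n_3 = (-0.8527, +0.5224)
n_4 = (-0.9995, +0.0312)
n_5 = (-0.6738, -0.7389)
n_6 = (+0.1521, -0.9884)
  (0,1): δ = 110.50°  ·
  (0,2): δ = 48.81°  ·
  (0,3): δ = 1.50°  ✓
  (0,4): δ = 28.21°  ✓
  (0,5): δ = 77.63°  ·
  (0,6): δ = 128.74°  ·
  (1,2): δ = 118.31°  ·
  (1,3): δ = 70.99°  ·
  (1,4): δ = 41.29°  ·
  (1,5): δ = 8.13°  ✓
  (1,6): δ = 59.24°  ·
  (2,3): δ = 132.68°  ·
  (2,4): δ = 102.98°  ·
  (2,5): δ = 53.56°  ·
  (2,6): δ = 2.45°  ✓
  (3,4): δ = 150.30°  ·
  (3,5): δ = 100.87°  ·
  (3,6): δ = 49.76°  ·
  (4,5): δ = 130.57°  ·
  (4,6): δ = 79.46°  ·
  (5,6): δ = 128.89°  ·
antipodal pairs: 4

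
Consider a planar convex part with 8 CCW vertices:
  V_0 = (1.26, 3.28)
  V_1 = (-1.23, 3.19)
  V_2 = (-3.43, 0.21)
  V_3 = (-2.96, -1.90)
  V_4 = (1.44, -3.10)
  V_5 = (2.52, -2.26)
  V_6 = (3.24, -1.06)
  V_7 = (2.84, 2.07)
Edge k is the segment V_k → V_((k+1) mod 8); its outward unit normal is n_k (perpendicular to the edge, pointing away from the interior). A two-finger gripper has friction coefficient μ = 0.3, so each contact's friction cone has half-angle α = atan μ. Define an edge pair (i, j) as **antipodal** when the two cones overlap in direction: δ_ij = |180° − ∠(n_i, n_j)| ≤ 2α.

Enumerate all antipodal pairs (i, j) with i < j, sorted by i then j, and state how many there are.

α = atan 0.3 = 16.70°;  2α = 33.40°
n_0 = (-0.0361, +0.9993)
n_1 = (-0.8045, +0.5939)
n_2 = (-0.9761, -0.2174)
n_3 = (-0.2631, -0.9648)
n_4 = (+0.6139, -0.7894)
n_5 = (+0.8575, -0.5145)
n_6 = (+0.9919, +0.1268)
n_7 = (+0.6080, +0.7939)
  (0,1): δ = 128.51°  ·
  (0,2): δ = 79.51°  ·
  (0,3): δ = 17.33°  ✓
  (0,4): δ = 35.80°  ·
  (0,5): δ = 56.97°  ·
  (0,6): δ = 95.21°  ·
  (0,7): δ = 140.48°  ·
  (1,2): δ = 131.01°  ·
  (1,3): δ = 68.82°  ·
  (1,4): δ = 15.69°  ✓
  (1,5): δ = 5.47°  ✓
  (1,6): δ = 43.72°  ·
  (1,7): δ = 88.99°  ·
  (2,3): δ = 117.81°  ·
  (2,4): δ = 64.68°  ·
  (2,5): δ = 43.52°  ·
  (2,6): δ = 5.27°  ✓
  (2,7): δ = 40.00°  ·
  (3,4): δ = 126.87°  ·
  (3,5): δ = 105.71°  ·
  (3,6): δ = 67.46°  ·
  (3,7): δ = 22.19°  ✓
  (4,5): δ = 158.84°  ·
  (4,6): δ = 120.59°  ·
  (4,7): δ = 75.32°  ·
  (5,6): δ = 141.75°  ·
  (5,7): δ = 96.48°  ·
  (6,7): δ = 134.73°  ·
antipodal pairs: 5

count = 5; pairs: (0,3), (1,4), (1,5), (2,6), (3,7)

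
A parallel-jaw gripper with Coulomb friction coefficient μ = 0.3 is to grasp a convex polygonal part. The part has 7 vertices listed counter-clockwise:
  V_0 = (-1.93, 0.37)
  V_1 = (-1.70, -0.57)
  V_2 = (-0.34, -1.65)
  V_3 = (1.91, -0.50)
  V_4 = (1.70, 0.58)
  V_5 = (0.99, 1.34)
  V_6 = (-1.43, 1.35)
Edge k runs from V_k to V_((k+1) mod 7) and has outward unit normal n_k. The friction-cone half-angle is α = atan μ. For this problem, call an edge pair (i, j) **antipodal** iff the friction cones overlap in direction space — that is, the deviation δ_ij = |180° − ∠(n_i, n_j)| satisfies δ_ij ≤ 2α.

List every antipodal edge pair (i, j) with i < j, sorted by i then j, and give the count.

α = atan 0.3 = 16.70°;  2α = 33.40°
n_0 = (-0.9713, -0.2377)
n_1 = (-0.6219, -0.7831)
n_2 = (+0.4551, -0.8904)
n_3 = (+0.9816, +0.1909)
n_4 = (+0.7307, +0.6827)
n_5 = (+0.0041, +1.0000)
n_6 = (-0.8908, +0.4545)
  (0,1): δ = 142.20°  ·
  (0,2): δ = 76.68°  ·
  (0,3): δ = 2.75°  ✓
  (0,4): δ = 29.30°  ✓
  (0,5): δ = 76.01°  ·
  (0,6): δ = 139.22°  ·
  (1,2): δ = 114.47°  ·
  (1,3): δ = 40.54°  ·
  (1,4): δ = 8.49°  ✓
  (1,5): δ = 38.22°  ·
  (1,6): δ = 101.42°  ·
  (2,3): δ = 106.07°  ·
  (2,4): δ = 74.02°  ·
  (2,5): δ = 27.31°  ✓
  (2,6): δ = 35.90°  ·
  (3,4): δ = 147.95°  ·
  (3,5): δ = 101.24°  ·
  (3,6): δ = 38.03°  ·
  (4,5): δ = 133.29°  ·
  (4,6): δ = 70.08°  ·
  (5,6): δ = 116.79°  ·
antipodal pairs: 4

count = 4; pairs: (0,3), (0,4), (1,4), (2,5)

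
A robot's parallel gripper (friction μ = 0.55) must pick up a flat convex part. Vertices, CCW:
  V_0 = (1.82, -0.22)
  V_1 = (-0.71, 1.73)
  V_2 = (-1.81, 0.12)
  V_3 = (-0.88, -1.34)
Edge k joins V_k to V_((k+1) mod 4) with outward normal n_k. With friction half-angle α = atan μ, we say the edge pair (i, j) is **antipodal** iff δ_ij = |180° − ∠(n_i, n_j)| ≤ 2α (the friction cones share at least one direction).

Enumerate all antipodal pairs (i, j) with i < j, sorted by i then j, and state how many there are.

α = atan 0.55 = 28.81°;  2α = 57.62°
n_0 = (+0.6105, +0.7920)
n_1 = (-0.8257, +0.5641)
n_2 = (-0.8434, -0.5372)
n_3 = (+0.3832, -0.9237)
  (0,1): δ = 86.72°  ·
  (0,2): δ = 19.88°  ✓
  (0,3): δ = 60.15°  ·
  (1,2): δ = 113.16°  ·
  (1,3): δ = 33.13°  ✓
  (2,3): δ = 99.97°  ·
antipodal pairs: 2

count = 2; pairs: (0,2), (1,3)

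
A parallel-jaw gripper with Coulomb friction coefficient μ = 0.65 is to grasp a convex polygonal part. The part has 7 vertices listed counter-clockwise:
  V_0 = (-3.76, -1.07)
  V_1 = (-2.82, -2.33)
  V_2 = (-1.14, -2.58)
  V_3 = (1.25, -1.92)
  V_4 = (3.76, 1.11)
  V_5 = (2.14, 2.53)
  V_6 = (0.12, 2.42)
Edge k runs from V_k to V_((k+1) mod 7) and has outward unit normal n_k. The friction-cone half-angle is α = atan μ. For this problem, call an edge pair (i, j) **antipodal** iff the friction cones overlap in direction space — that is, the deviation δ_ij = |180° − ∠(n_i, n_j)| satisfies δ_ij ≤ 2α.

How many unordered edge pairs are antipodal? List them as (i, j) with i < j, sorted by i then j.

α = atan 0.65 = 33.02°;  2α = 66.05°
n_0 = (-0.8015, -0.5980)
n_1 = (-0.1472, -0.9891)
n_2 = (+0.2662, -0.9639)
n_3 = (+0.7701, -0.6379)
n_4 = (+0.6592, +0.7520)
n_5 = (-0.0544, +0.9985)
n_6 = (-0.6688, +0.7435)
  (0,1): δ = 135.19°  ·
  (0,2): δ = 111.29°  ·
  (0,3): δ = 76.36°  ·
  (0,4): δ = 12.04°  ✓
  (0,5): δ = 56.39°  ✓
  (0,6): δ = 95.25°  ·
  (1,2): δ = 156.10°  ·
  (1,3): δ = 121.17°  ·
  (1,4): δ = 32.77°  ✓
  (1,5): δ = 11.58°  ✓
  (1,6): δ = 50.43°  ✓
  (2,3): δ = 145.08°  ·
  (2,4): δ = 56.67°  ✓
  (2,5): δ = 12.32°  ✓
  (2,6): δ = 26.53°  ✓
  (3,4): δ = 91.60°  ·
  (3,5): δ = 47.25°  ✓
  (3,6): δ = 8.39°  ✓
  (4,5): δ = 135.65°  ·
  (4,6): δ = 96.79°  ·
  (5,6): δ = 141.15°  ·
antipodal pairs: 10

count = 10; pairs: (0,4), (0,5), (1,4), (1,5), (1,6), (2,4), (2,5), (2,6), (3,5), (3,6)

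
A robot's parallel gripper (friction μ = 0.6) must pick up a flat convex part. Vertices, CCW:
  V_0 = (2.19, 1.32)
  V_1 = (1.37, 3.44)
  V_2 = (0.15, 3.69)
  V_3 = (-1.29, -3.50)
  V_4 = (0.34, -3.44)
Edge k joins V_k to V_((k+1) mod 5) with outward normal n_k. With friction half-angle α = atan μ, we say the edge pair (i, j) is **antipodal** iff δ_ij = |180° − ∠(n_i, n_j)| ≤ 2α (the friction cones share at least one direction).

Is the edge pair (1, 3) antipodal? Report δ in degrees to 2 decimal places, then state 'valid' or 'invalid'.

δ = 13.69°, valid

α = atan 0.6 = 30.96°;  2α = 61.93°
edge 1: e_1 = (-1.22, +0.25);  n_1 = (+0.2007, +0.9796)
edge 3: e_3 = (+1.63, +0.06);  n_3 = (+0.0368, -0.9993)
∠(n_1, n_3) = 166.31°
δ = |180° − 166.31°| = 13.69°
13.69° ≤ 2α = 61.93°  →  valid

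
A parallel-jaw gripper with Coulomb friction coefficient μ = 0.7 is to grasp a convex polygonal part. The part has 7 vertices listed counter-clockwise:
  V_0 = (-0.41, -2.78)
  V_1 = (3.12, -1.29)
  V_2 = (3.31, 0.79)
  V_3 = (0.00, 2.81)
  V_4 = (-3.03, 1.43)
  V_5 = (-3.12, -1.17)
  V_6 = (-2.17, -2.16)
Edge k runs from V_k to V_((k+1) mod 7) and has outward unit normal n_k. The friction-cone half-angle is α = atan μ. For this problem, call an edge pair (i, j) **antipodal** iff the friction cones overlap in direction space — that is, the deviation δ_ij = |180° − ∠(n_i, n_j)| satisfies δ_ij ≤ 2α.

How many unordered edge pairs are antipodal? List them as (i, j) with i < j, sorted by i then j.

α = atan 0.7 = 34.99°;  2α = 69.98°
n_0 = (+0.3889, -0.9213)
n_1 = (+0.9959, -0.0910)
n_2 = (+0.5209, +0.8536)
n_3 = (-0.4145, +0.9101)
n_4 = (-0.9994, +0.0346)
n_5 = (-0.7215, -0.6924)
n_6 = (-0.3323, -0.9432)
  (0,1): δ = 118.10°  ·
  (0,2): δ = 54.28°  ✓
  (0,3): δ = 1.60°  ✓
  (0,4): δ = 65.13°  ✓
  (0,5): δ = 110.93°  ·
  (0,6): δ = 137.71°  ·
  (1,2): δ = 116.18°  ·
  (1,3): δ = 60.29°  ✓
  (1,4): δ = 3.24°  ✓
  (1,5): δ = 49.04°  ✓
  (1,6): δ = 75.81°  ·
  (2,3): δ = 124.12°  ·
  (2,4): δ = 60.59°  ✓
  (2,5): δ = 14.79°  ✓
  (2,6): δ = 11.99°  ✓
  (3,4): δ = 116.47°  ·
  (3,5): δ = 70.67°  ·
  (3,6): δ = 43.89°  ✓
  (4,5): δ = 134.20°  ·
  (4,6): δ = 107.42°  ·
  (5,6): δ = 153.22°  ·
antipodal pairs: 10

count = 10; pairs: (0,2), (0,3), (0,4), (1,3), (1,4), (1,5), (2,4), (2,5), (2,6), (3,6)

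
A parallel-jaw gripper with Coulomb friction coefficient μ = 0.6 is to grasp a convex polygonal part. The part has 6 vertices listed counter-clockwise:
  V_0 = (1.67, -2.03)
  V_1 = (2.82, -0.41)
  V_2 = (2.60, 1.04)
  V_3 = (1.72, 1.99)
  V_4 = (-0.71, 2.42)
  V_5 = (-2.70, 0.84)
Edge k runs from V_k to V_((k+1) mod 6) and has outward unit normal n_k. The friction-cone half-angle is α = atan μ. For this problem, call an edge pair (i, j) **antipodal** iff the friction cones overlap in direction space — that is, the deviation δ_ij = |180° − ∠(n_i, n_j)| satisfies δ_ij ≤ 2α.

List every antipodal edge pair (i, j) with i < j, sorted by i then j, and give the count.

α = atan 0.6 = 30.96°;  2α = 61.93°
n_0 = (+0.8154, -0.5789)
n_1 = (+0.9887, +0.1500)
n_2 = (+0.7336, +0.6796)
n_3 = (+0.1742, +0.9847)
n_4 = (-0.6218, +0.7832)
n_5 = (-0.5489, -0.8359)
  (0,1): δ = 136.00°  ·
  (0,2): δ = 101.82°  ·
  (0,3): δ = 64.66°  ·
  (0,4): δ = 16.18°  ✓
  (0,5): δ = 92.08°  ·
  (1,2): δ = 145.82°  ·
  (1,3): δ = 108.66°  ·
  (1,4): δ = 60.18°  ✓
  (1,5): δ = 48.08°  ✓
  (2,3): δ = 142.84°  ·
  (2,4): δ = 94.36°  ·
  (2,5): δ = 13.90°  ✓
  (3,4): δ = 131.52°  ·
  (3,5): δ = 23.26°  ✓
  (4,5): δ = 71.74°  ·
antipodal pairs: 5

count = 5; pairs: (0,4), (1,4), (1,5), (2,5), (3,5)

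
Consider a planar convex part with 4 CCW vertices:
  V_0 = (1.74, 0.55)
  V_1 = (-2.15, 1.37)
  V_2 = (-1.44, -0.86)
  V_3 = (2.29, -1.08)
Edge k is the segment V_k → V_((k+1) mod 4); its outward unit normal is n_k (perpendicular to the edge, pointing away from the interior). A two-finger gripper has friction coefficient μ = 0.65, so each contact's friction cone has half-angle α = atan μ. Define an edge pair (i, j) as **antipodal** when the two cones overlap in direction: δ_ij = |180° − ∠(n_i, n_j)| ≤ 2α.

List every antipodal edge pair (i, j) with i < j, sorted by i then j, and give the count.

count = 3; pairs: (0,1), (0,2), (1,3)

α = atan 0.65 = 33.02°;  2α = 66.05°
n_0 = (+0.2063, +0.9785)
n_1 = (-0.9529, -0.3034)
n_2 = (-0.0589, -0.9983)
n_3 = (+0.9475, +0.3197)
  (0,1): δ = 60.44°  ✓
  (0,2): δ = 8.53°  ✓
  (0,3): δ = 120.55°  ·
  (1,2): δ = 111.04°  ·
  (1,3): δ = 0.98°  ✓
  (2,3): δ = 67.98°  ·
antipodal pairs: 3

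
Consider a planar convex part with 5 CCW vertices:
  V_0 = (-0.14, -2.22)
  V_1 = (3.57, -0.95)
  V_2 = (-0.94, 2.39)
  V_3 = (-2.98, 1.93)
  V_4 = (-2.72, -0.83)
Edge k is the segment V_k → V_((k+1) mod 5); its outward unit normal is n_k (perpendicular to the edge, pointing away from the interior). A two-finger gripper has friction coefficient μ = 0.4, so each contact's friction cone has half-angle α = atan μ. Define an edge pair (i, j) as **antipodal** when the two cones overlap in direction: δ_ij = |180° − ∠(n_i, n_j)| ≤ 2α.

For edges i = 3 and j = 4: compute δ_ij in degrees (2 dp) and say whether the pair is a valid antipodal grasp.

α = atan 0.4 = 21.80°;  2α = 43.60°
edge 3: e_3 = (+0.26, -2.76);  n_3 = (-0.9956, -0.0938)
edge 4: e_4 = (+2.58, -1.39);  n_4 = (-0.4743, -0.8804)
∠(n_3, n_4) = 56.30°
δ = |180° − 56.30°| = 123.70°
123.70° > 2α = 43.60°  →  invalid

δ = 123.70°, invalid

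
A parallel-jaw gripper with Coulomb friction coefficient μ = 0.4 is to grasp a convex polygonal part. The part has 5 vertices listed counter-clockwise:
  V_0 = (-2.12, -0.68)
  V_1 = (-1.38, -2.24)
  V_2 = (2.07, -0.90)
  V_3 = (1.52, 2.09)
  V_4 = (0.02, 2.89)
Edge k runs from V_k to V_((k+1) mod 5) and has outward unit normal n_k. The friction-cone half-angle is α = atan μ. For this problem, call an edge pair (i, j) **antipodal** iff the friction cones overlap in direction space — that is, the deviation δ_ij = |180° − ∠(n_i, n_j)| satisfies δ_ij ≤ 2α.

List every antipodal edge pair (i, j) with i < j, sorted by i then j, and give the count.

count = 4; pairs: (0,2), (0,3), (1,4), (2,4)

α = atan 0.4 = 21.80°;  2α = 43.60°
n_0 = (-0.9035, -0.4286)
n_1 = (+0.3621, -0.9322)
n_2 = (+0.9835, +0.1809)
n_3 = (+0.4706, +0.8824)
n_4 = (-0.8577, +0.5141)
  (0,1): δ = 94.15°  ·
  (0,2): δ = 14.95°  ✓
  (0,3): δ = 36.55°  ✓
  (0,4): δ = 123.68°  ·
  (1,2): δ = 100.80°  ·
  (1,3): δ = 49.30°  ·
  (1,4): δ = 37.83°  ✓
  (2,3): δ = 128.50°  ·
  (2,4): δ = 41.36°  ✓
  (3,4): δ = 92.87°  ·
antipodal pairs: 4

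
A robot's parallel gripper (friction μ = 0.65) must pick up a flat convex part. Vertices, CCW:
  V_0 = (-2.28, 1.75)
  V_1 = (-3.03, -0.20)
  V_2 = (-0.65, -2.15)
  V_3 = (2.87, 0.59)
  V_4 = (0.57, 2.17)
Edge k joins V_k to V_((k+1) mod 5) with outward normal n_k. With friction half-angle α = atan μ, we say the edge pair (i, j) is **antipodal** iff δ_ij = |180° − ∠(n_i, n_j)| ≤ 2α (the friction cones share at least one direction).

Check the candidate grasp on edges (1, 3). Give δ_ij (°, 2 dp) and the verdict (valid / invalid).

δ = 4.84°, valid

α = atan 0.65 = 33.02°;  2α = 66.05°
edge 1: e_1 = (+2.38, -1.95);  n_1 = (-0.6338, -0.7735)
edge 3: e_3 = (-2.30, +1.58);  n_3 = (+0.5662, +0.8243)
∠(n_1, n_3) = 175.16°
δ = |180° − 175.16°| = 4.84°
4.84° ≤ 2α = 66.05°  →  valid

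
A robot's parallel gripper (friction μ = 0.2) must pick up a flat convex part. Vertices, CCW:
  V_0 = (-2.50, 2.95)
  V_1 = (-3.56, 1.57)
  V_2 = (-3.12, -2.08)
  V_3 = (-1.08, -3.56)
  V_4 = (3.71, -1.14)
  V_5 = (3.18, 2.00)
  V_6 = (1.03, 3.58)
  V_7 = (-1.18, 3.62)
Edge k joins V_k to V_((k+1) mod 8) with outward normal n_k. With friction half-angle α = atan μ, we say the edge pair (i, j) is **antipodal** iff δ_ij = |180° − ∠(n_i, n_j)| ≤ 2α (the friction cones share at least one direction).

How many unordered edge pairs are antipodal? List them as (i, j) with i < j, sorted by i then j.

count = 3; pairs: (1,4), (2,5), (3,7)

α = atan 0.2 = 11.31°;  2α = 22.62°
n_0 = (-0.7931, +0.6092)
n_1 = (-0.9928, -0.1197)
n_2 = (-0.5872, -0.8094)
n_3 = (+0.4509, -0.8926)
n_4 = (+0.9861, +0.1664)
n_5 = (+0.5922, +0.8058)
n_6 = (+0.0181, +0.9998)
n_7 = (-0.4526, +0.8917)
  (0,1): δ = 135.60°  ·
  (0,2): δ = 88.43°  ·
  (0,3): δ = 25.67°  ·
  (0,4): δ = 47.11°  ·
  (0,5): δ = 91.22°  ·
  (0,6): δ = 126.49°  ·
  (0,7): δ = 154.44°  ·
  (1,2): δ = 132.83°  ·
  (1,3): δ = 70.07°  ·
  (1,4): δ = 2.71°  ✓
  (1,5): δ = 46.81°  ·
  (1,6): δ = 82.09°  ·
  (1,7): δ = 110.04°  ·
  (2,3): δ = 117.24°  ·
  (2,4): δ = 44.46°  ·
  (2,5): δ = 0.35°  ✓
  (2,6): δ = 34.92°  ·
  (2,7): δ = 62.87°  ·
  (3,4): δ = 107.22°  ·
  (3,5): δ = 63.12°  ·
  (3,6): δ = 27.84°  ·
  (3,7): δ = 0.11°  ✓
  (4,5): δ = 135.89°  ·
  (4,6): δ = 100.62°  ·
  (4,7): δ = 72.67°  ·
  (5,6): δ = 144.73°  ·
  (5,7): δ = 116.78°  ·
  (6,7): δ = 152.05°  ·
antipodal pairs: 3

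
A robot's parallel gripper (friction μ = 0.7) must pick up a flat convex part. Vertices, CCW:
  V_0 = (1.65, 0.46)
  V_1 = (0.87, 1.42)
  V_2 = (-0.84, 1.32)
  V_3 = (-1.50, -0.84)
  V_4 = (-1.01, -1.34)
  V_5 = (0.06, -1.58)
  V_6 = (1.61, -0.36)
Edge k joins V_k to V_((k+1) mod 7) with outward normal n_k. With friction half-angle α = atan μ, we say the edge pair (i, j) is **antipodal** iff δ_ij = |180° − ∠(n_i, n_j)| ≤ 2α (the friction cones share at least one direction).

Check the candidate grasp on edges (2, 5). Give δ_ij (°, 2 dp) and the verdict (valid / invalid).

α = atan 0.7 = 34.99°;  2α = 69.98°
edge 2: e_2 = (-0.66, -2.16);  n_2 = (-0.9564, +0.2922)
edge 5: e_5 = (+1.55, +1.22);  n_5 = (+0.6185, -0.7858)
∠(n_2, n_5) = 145.20°
δ = |180° − 145.20°| = 34.80°
34.80° ≤ 2α = 69.98°  →  valid

δ = 34.80°, valid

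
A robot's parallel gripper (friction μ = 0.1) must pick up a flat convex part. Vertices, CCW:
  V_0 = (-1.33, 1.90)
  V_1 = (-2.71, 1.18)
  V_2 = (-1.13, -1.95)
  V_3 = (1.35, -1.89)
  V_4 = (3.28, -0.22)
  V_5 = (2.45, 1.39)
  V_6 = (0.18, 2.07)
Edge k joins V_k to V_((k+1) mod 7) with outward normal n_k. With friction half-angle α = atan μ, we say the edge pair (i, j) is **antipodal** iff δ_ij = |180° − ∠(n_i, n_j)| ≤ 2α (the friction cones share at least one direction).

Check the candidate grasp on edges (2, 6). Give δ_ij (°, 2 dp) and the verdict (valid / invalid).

δ = 5.04°, valid

α = atan 0.1 = 5.71°;  2α = 11.42°
edge 2: e_2 = (+2.48, +0.06);  n_2 = (+0.0242, -0.9997)
edge 6: e_6 = (-1.51, -0.17);  n_6 = (-0.1119, +0.9937)
∠(n_2, n_6) = 174.96°
δ = |180° − 174.96°| = 5.04°
5.04° ≤ 2α = 11.42°  →  valid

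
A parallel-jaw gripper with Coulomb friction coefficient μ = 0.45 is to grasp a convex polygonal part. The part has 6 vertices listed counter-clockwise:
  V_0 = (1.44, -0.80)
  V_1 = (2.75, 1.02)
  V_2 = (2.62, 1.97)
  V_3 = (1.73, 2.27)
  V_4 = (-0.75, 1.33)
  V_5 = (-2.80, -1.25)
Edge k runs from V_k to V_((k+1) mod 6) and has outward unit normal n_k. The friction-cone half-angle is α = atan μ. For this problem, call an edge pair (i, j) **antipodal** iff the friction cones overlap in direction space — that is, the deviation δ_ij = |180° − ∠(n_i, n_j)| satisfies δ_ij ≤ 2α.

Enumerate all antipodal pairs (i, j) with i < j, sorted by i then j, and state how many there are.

count = 6; pairs: (0,3), (0,4), (1,4), (2,5), (3,5), (4,5)

α = atan 0.45 = 24.23°;  2α = 48.46°
n_0 = (+0.8116, -0.5842)
n_1 = (+0.9908, +0.1356)
n_2 = (+0.3194, +0.9476)
n_3 = (-0.3544, +0.9351)
n_4 = (-0.7829, +0.6221)
n_5 = (+0.1055, -0.9944)
  (0,1): δ = 136.46°  ·
  (0,2): δ = 72.88°  ·
  (0,3): δ = 33.50°  ✓
  (0,4): δ = 2.72°  ✓
  (0,5): δ = 131.80°  ·
  (1,2): δ = 116.42°  ·
  (1,3): δ = 77.03°  ·
  (1,4): δ = 46.26°  ✓
  (1,5): δ = 88.27°  ·
  (2,3): δ = 140.61°  ·
  (2,4): δ = 109.84°  ·
  (2,5): δ = 24.69°  ✓
  (3,4): δ = 149.23°  ·
  (3,5): δ = 14.70°  ✓
  (4,5): δ = 45.47°  ✓
antipodal pairs: 6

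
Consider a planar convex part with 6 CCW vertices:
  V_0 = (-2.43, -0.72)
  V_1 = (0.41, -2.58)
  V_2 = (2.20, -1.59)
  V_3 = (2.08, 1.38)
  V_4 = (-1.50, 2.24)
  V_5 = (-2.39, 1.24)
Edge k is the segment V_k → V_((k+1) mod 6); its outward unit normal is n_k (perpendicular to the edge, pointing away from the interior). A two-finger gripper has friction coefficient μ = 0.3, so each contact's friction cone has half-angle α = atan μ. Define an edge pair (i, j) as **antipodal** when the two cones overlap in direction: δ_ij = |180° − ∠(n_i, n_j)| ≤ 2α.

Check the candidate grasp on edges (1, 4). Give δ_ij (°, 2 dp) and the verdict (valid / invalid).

δ = 19.39°, valid

α = atan 0.3 = 16.70°;  2α = 33.40°
edge 1: e_1 = (+1.79, +0.99);  n_1 = (+0.4840, -0.8751)
edge 4: e_4 = (-0.89, -1.00);  n_4 = (-0.7470, +0.6648)
∠(n_1, n_4) = 160.61°
δ = |180° − 160.61°| = 19.39°
19.39° ≤ 2α = 33.40°  →  valid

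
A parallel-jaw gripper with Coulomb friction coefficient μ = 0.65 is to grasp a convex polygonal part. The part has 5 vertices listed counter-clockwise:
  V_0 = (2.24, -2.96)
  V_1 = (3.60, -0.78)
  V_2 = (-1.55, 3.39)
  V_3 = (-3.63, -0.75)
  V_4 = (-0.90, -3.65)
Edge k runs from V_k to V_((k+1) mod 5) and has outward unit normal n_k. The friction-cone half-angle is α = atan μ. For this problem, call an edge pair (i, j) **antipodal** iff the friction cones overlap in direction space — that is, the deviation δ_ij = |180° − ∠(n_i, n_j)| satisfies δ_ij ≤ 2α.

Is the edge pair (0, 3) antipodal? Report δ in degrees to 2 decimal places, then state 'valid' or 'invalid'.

δ = 75.23°, invalid

α = atan 0.65 = 33.02°;  2α = 66.05°
edge 0: e_0 = (+1.36, +2.18);  n_0 = (+0.8484, -0.5293)
edge 3: e_3 = (+2.73, -2.90);  n_3 = (-0.7281, -0.6854)
∠(n_0, n_3) = 104.77°
δ = |180° − 104.77°| = 75.23°
75.23° > 2α = 66.05°  →  invalid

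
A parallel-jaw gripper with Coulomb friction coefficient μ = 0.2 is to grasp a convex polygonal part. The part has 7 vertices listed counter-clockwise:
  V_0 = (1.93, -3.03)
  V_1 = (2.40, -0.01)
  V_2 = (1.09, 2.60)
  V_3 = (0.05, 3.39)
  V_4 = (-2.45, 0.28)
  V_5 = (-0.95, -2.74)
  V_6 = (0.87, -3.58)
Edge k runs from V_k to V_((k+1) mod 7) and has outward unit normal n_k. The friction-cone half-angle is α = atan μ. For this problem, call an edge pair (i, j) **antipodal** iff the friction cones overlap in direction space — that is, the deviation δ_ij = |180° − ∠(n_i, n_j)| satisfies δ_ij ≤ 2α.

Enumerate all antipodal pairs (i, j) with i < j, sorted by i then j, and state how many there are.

α = atan 0.2 = 11.31°;  2α = 22.62°
n_0 = (+0.9881, -0.1538)
n_1 = (+0.8937, +0.4486)
n_2 = (+0.6049, +0.7963)
n_3 = (-0.7794, +0.6265)
n_4 = (-0.8956, -0.4448)
n_5 = (-0.4191, -0.9080)
n_6 = (+0.4606, -0.8876)
  (0,1): δ = 144.50°  ·
  (0,2): δ = 118.37°  ·
  (0,3): δ = 29.95°  ·
  (0,4): δ = 35.26°  ·
  (0,5): δ = 74.07°  ·
  (0,6): δ = 126.27°  ·
  (1,2): δ = 153.87°  ·
  (1,3): δ = 65.45°  ·
  (1,4): δ = 0.24°  ✓
  (1,5): δ = 38.57°  ·
  (1,6): δ = 90.77°  ·
  (2,3): δ = 91.57°  ·
  (2,4): δ = 26.37°  ·
  (2,5): δ = 12.45°  ✓
  (2,6): δ = 64.64°  ·
  (3,4): δ = 114.79°  ·
  (3,5): δ = 75.98°  ·
  (3,6): δ = 23.78°  ·
  (4,5): δ = 141.19°  ·
  (4,6): δ = 88.99°  ·
  (5,6): δ = 127.80°  ·
antipodal pairs: 2

count = 2; pairs: (1,4), (2,5)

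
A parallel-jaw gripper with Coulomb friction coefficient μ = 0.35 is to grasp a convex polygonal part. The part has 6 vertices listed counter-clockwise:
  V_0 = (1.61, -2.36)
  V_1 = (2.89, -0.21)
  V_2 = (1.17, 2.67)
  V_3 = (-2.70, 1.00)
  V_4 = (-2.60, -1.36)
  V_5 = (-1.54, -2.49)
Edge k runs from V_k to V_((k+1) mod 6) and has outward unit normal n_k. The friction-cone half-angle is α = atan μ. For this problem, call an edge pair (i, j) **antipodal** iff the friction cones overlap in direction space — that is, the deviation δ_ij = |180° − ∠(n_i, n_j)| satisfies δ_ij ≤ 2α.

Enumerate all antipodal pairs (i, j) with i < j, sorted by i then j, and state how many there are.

count = 5; pairs: (0,2), (0,3), (1,3), (1,4), (2,5)

α = atan 0.35 = 19.29°;  2α = 38.58°
n_0 = (+0.8593, -0.5116)
n_1 = (+0.8585, +0.5127)
n_2 = (-0.3962, +0.9182)
n_3 = (-0.9991, -0.0423)
n_4 = (-0.7293, -0.6842)
n_5 = (+0.0412, -0.9991)
  (0,1): δ = 118.39°  ·
  (0,2): δ = 35.89°  ✓
  (0,3): δ = 33.19°  ✓
  (0,4): δ = 73.94°  ·
  (0,5): δ = 123.13°  ·
  (1,2): δ = 97.51°  ·
  (1,3): δ = 28.42°  ✓
  (1,4): δ = 12.32°  ✓
  (1,5): δ = 61.52°  ·
  (2,3): δ = 110.92°  ·
  (2,4): δ = 70.17°  ·
  (2,5): δ = 20.98°  ✓
  (3,4): δ = 139.26°  ·
  (3,5): δ = 90.06°  ·
  (4,5): δ = 130.81°  ·
antipodal pairs: 5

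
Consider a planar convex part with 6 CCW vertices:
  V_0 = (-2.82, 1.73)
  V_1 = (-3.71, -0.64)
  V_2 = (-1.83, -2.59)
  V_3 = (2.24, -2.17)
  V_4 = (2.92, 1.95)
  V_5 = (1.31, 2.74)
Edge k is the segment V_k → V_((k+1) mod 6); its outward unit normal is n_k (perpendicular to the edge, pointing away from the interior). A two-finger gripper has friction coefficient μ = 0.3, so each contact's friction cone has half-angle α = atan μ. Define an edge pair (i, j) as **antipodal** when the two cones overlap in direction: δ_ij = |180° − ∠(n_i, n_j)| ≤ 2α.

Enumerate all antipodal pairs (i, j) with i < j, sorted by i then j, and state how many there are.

count = 4; pairs: (0,3), (1,4), (2,4), (2,5)

α = atan 0.3 = 16.70°;  2α = 33.40°
n_0 = (-0.9362, +0.3516)
n_1 = (-0.7199, -0.6941)
n_2 = (+0.1026, -0.9947)
n_3 = (+0.9867, -0.1628)
n_4 = (+0.4405, +0.8977)
n_5 = (-0.2376, +0.9714)
  (0,1): δ = 115.46°  ·
  (0,2): δ = 63.53°  ·
  (0,3): δ = 11.21°  ✓
  (0,4): δ = 84.45°  ·
  (0,5): δ = 124.32°  ·
  (1,2): δ = 128.06°  ·
  (1,3): δ = 53.33°  ·
  (1,4): δ = 19.91°  ✓
  (1,5): δ = 59.79°  ·
  (2,3): δ = 105.26°  ·
  (2,4): δ = 32.03°  ✓
  (2,5): δ = 7.85°  ✓
  (3,4): δ = 106.76°  ·
  (3,5): δ = 66.89°  ·
  (4,5): δ = 140.12°  ·
antipodal pairs: 4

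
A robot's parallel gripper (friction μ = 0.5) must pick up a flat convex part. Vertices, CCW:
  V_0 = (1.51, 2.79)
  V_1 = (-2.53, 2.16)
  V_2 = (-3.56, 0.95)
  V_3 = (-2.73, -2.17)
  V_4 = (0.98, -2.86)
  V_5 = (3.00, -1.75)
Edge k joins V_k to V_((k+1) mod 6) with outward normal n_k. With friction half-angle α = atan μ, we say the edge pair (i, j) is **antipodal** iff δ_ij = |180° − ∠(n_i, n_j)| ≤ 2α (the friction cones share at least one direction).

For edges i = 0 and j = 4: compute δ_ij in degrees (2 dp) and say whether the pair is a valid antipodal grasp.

α = atan 0.5 = 26.57°;  2α = 53.13°
edge 0: e_0 = (-4.04, -0.63);  n_0 = (-0.1541, +0.9881)
edge 4: e_4 = (+2.02, +1.11);  n_4 = (+0.4816, -0.8764)
∠(n_0, n_4) = 160.07°
δ = |180° − 160.07°| = 19.93°
19.93° ≤ 2α = 53.13°  →  valid

δ = 19.93°, valid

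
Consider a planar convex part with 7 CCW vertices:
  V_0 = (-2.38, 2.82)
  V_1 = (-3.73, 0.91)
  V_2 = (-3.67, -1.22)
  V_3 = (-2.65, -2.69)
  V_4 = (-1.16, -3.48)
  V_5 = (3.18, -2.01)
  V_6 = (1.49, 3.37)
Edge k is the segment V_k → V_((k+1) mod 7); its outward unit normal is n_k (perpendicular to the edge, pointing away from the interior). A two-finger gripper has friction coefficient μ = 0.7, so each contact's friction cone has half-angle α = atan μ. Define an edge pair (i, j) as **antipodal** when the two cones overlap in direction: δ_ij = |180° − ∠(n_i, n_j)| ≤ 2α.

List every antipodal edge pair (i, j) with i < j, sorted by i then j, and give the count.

count = 8; pairs: (0,4), (0,5), (1,5), (2,5), (2,6), (3,5), (3,6), (4,6)

α = atan 0.7 = 34.99°;  2α = 69.98°
n_0 = (-0.8166, +0.5772)
n_1 = (-0.9996, -0.0282)
n_2 = (-0.8216, -0.5701)
n_3 = (-0.4684, -0.8835)
n_4 = (+0.3208, -0.9471)
n_5 = (+0.9540, +0.2997)
n_6 = (-0.1407, +0.9901)
  (0,1): δ = 143.13°  ·
  (0,2): δ = 109.99°  ·
  (0,3): δ = 82.68°  ·
  (0,4): δ = 36.04°  ✓
  (0,5): δ = 52.69°  ✓
  (0,6): δ = 133.34°  ·
  (1,2): δ = 146.86°  ·
  (1,3): δ = 119.55°  ·
  (1,4): δ = 72.90°  ·
  (1,5): δ = 15.83°  ✓
  (1,6): δ = 96.48°  ·
  (2,3): δ = 152.69°  ·
  (2,4): δ = 106.04°  ·
  (2,5): δ = 17.32°  ✓
  (2,6): δ = 63.33°  ✓
  (3,4): δ = 133.36°  ·
  (3,5): δ = 44.63°  ✓
  (3,6): δ = 36.02°  ✓
  (4,5): δ = 91.27°  ·
  (4,6): δ = 10.62°  ✓
  (5,6): δ = 99.35°  ·
antipodal pairs: 8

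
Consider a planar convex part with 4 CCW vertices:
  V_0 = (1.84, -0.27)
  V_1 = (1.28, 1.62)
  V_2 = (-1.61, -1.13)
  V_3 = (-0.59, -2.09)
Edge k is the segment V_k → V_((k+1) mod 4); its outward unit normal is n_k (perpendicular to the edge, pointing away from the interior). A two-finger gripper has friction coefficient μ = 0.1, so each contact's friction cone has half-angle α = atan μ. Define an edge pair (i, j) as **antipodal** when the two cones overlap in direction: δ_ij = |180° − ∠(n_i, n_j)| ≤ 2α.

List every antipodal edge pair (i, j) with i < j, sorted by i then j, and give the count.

α = atan 0.1 = 5.71°;  2α = 11.42°
n_0 = (+0.9588, +0.2841)
n_1 = (-0.6893, +0.7244)
n_2 = (-0.6854, -0.7282)
n_3 = (+0.5995, -0.8004)
  (0,1): δ = 62.93°  ·
  (0,2): δ = 30.23°  ·
  (0,3): δ = 110.33°  ·
  (1,2): δ = 86.84°  ·
  (1,3): δ = 6.75°  ✓
  (2,3): δ = 99.90°  ·
antipodal pairs: 1

count = 1; pairs: (1,3)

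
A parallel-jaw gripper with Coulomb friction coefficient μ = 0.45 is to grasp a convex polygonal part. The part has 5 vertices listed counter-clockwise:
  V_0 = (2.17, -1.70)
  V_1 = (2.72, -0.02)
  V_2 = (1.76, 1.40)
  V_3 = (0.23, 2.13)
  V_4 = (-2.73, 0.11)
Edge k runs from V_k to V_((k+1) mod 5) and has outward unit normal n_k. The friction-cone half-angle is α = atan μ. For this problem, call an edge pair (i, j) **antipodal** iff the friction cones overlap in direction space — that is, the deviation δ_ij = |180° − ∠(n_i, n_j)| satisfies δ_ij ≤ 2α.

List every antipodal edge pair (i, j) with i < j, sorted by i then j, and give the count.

α = atan 0.45 = 24.23°;  2α = 48.46°
n_0 = (+0.9504, -0.3111)
n_1 = (+0.8284, +0.5601)
n_2 = (+0.4306, +0.9025)
n_3 = (-0.5637, +0.8260)
n_4 = (-0.3465, -0.9380)
  (0,1): δ = 127.81°  ·
  (0,2): δ = 97.38°  ·
  (0,3): δ = 37.56°  ✓
  (0,4): δ = 87.85°  ·
  (1,2): δ = 149.57°  ·
  (1,3): δ = 89.75°  ·
  (1,4): δ = 35.67°  ✓
  (2,3): δ = 120.18°  ·
  (2,4): δ = 5.23°  ✓
  (3,4): δ = 54.58°  ·
antipodal pairs: 3

count = 3; pairs: (0,3), (1,4), (2,4)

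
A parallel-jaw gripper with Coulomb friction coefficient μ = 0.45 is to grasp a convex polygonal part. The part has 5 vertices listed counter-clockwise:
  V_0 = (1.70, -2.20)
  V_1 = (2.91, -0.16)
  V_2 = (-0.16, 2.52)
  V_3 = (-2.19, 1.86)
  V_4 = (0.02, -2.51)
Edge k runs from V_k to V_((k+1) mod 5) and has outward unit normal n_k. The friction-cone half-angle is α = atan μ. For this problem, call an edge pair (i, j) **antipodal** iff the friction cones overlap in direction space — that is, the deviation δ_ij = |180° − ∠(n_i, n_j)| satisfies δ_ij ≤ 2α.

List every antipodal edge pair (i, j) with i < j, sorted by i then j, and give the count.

α = atan 0.45 = 24.23°;  2α = 48.46°
n_0 = (+0.8601, -0.5101)
n_1 = (+0.6576, +0.7533)
n_2 = (-0.3092, +0.9510)
n_3 = (-0.8924, -0.4513)
n_4 = (+0.1815, -0.9834)
  (0,1): δ = 100.45°  ·
  (0,2): δ = 41.32°  ✓
  (0,3): δ = 57.50°  ·
  (0,4): δ = 131.13°  ·
  (1,2): δ = 120.87°  ·
  (1,3): δ = 22.05°  ✓
  (1,4): δ = 51.57°  ·
  (2,3): δ = 81.18°  ·
  (2,4): δ = 7.56°  ✓
  (3,4): δ = 106.37°  ·
antipodal pairs: 3

count = 3; pairs: (0,2), (1,3), (2,4)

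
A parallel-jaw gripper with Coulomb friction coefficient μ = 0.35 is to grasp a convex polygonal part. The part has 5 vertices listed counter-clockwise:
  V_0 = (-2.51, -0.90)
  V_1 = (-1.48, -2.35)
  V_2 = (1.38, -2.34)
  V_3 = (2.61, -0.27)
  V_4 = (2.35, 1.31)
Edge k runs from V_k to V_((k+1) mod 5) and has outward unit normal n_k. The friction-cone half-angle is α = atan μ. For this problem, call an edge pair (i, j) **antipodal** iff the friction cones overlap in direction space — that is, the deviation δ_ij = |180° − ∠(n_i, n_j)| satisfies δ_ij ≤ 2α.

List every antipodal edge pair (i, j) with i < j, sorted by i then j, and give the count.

α = atan 0.35 = 19.29°;  2α = 38.58°
n_0 = (-0.8153, -0.5791)
n_1 = (+0.0035, -1.0000)
n_2 = (+0.8597, -0.5108)
n_3 = (+0.9867, +0.1624)
n_4 = (-0.4139, +0.9103)
  (0,1): δ = 125.19°  ·
  (0,2): δ = 66.11°  ·
  (0,3): δ = 26.04°  ✓
  (0,4): δ = 79.06°  ·
  (1,2): δ = 120.92°  ·
  (1,3): δ = 80.86°  ·
  (1,4): δ = 24.25°  ✓
  (2,3): δ = 139.94°  ·
  (2,4): δ = 34.83°  ✓
  (3,4): δ = 74.89°  ·
antipodal pairs: 3

count = 3; pairs: (0,3), (1,4), (2,4)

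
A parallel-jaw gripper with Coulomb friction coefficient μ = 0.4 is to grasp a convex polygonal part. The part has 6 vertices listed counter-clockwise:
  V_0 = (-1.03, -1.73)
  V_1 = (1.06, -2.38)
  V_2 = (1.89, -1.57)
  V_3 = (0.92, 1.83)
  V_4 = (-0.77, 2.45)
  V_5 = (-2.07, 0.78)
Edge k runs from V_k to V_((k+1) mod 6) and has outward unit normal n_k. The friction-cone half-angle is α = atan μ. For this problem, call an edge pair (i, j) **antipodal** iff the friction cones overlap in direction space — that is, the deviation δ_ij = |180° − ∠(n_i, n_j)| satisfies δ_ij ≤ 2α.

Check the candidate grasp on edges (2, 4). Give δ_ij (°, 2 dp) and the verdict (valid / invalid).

δ = 53.82°, invalid

α = atan 0.4 = 21.80°;  2α = 43.60°
edge 2: e_2 = (-0.97, +3.40);  n_2 = (+0.9616, +0.2743)
edge 4: e_4 = (-1.30, -1.67);  n_4 = (-0.7891, +0.6143)
∠(n_2, n_4) = 126.18°
δ = |180° − 126.18°| = 53.82°
53.82° > 2α = 43.60°  →  invalid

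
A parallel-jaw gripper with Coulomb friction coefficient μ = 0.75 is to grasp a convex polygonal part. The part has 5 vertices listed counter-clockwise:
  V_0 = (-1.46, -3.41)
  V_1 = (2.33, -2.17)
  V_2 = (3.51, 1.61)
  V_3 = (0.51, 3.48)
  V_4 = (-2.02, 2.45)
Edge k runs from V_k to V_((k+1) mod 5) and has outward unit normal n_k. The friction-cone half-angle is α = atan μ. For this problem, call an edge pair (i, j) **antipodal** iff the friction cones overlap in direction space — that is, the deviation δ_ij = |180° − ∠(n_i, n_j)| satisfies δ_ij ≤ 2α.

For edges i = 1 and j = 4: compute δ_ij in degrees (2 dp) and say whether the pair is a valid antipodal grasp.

δ = 22.80°, valid

α = atan 0.75 = 36.87°;  2α = 73.74°
edge 1: e_1 = (+1.18, +3.78);  n_1 = (+0.9546, -0.2980)
edge 4: e_4 = (+0.56, -5.86);  n_4 = (-0.9955, -0.0951)
∠(n_1, n_4) = 157.20°
δ = |180° − 157.20°| = 22.80°
22.80° ≤ 2α = 73.74°  →  valid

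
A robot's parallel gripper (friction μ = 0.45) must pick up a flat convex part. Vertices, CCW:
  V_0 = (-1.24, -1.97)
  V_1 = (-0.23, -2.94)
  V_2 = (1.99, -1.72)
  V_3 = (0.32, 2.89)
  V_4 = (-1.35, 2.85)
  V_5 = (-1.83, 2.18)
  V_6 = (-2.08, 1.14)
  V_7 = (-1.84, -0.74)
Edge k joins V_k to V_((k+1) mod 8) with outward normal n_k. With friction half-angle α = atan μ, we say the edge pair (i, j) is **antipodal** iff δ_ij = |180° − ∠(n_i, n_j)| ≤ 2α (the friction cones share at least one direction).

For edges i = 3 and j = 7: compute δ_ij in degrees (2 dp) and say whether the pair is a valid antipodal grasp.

α = atan 0.45 = 24.23°;  2α = 48.46°
edge 3: e_3 = (-1.67, -0.04);  n_3 = (-0.0239, +0.9997)
edge 7: e_7 = (+0.60, -1.23);  n_7 = (-0.8988, -0.4384)
∠(n_3, n_7) = 114.63°
δ = |180° − 114.63°| = 65.37°
65.37° > 2α = 48.46°  →  invalid

δ = 65.37°, invalid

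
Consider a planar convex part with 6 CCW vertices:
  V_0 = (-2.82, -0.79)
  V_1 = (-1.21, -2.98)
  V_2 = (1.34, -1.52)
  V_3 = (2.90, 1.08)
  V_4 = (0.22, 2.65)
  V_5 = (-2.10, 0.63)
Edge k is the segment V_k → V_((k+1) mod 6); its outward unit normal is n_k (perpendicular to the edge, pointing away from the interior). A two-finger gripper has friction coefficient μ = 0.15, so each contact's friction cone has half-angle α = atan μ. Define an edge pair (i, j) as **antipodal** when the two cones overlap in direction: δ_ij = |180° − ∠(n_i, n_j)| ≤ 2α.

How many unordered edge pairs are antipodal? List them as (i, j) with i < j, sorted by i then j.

α = atan 0.15 = 8.53°;  2α = 17.06°
n_0 = (-0.8057, -0.5923)
n_1 = (+0.4969, -0.8678)
n_2 = (+0.8575, -0.5145)
n_3 = (+0.5055, +0.8628)
n_4 = (-0.6567, +0.7542)
n_5 = (-0.8919, +0.4522)
  (0,1): δ = 96.53°  ·
  (0,2): δ = 67.29°  ·
  (0,3): δ = 23.32°  ·
  (0,4): δ = 94.72°  ·
  (0,5): δ = 116.79°  ·
  (1,2): δ = 150.76°  ·
  (1,3): δ = 60.16°  ·
  (1,4): δ = 11.25°  ✓
  (1,5): δ = 33.32°  ·
  (2,3): δ = 89.40°  ·
  (2,4): δ = 17.99°  ·
  (2,5): δ = 4.08°  ✓
  (3,4): δ = 108.59°  ·
  (3,5): δ = 86.52°  ·
  (4,5): δ = 157.93°  ·
antipodal pairs: 2

count = 2; pairs: (1,4), (2,5)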